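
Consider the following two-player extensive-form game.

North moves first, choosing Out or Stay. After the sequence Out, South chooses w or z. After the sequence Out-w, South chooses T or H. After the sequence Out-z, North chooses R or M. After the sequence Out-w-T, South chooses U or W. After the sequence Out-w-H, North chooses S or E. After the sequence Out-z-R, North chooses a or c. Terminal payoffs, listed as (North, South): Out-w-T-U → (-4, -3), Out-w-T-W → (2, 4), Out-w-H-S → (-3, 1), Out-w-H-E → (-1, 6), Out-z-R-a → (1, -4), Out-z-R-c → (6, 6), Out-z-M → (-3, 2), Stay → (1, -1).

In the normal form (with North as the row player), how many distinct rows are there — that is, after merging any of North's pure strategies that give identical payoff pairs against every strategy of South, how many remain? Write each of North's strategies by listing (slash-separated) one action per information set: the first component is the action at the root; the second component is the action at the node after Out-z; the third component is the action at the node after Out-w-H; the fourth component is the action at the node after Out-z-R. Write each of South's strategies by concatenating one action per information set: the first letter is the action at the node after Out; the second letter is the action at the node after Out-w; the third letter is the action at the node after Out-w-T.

7

North has 16 pure strategies: Out/R/S/a, Out/R/S/c, Out/R/E/a, Out/R/E/c, Out/M/S/a, Out/M/S/c, Out/M/E/a, Out/M/E/c, Stay/R/S/a, Stay/R/S/c, Stay/R/E/a, Stay/R/E/c, Stay/M/S/a, Stay/M/S/c, Stay/M/E/a, Stay/M/E/c. Columns: wTU, wTW, wHU, wHW, zTU, zTW, zHU, zHW.
{Out/R/S/a} → row (-4,-3) (2,4) (-3,1) (-3,1) (1,-4) (1,-4) (1,-4) (1,-4)
{Out/R/S/c} → row (-4,-3) (2,4) (-3,1) (-3,1) (6,6) (6,6) (6,6) (6,6)
{Out/R/E/a} → row (-4,-3) (2,4) (-1,6) (-1,6) (1,-4) (1,-4) (1,-4) (1,-4)
{Out/R/E/c} → row (-4,-3) (2,4) (-1,6) (-1,6) (6,6) (6,6) (6,6) (6,6)
{Out/M/S/a, Out/M/S/c} → row (-4,-3) (2,4) (-3,1) (-3,1) (-3,2) (-3,2) (-3,2) (-3,2)
{Out/M/E/a, Out/M/E/c} → row (-4,-3) (2,4) (-1,6) (-1,6) (-3,2) (-3,2) (-3,2) (-3,2)
{Stay/R/S/a, Stay/R/S/c, Stay/R/E/a, Stay/R/E/c, Stay/M/S/a, Stay/M/S/c, Stay/M/E/a, Stay/M/E/c} → row (1,-1) (1,-1) (1,-1) (1,-1) (1,-1) (1,-1) (1,-1) (1,-1)
That's 7 distinct rows out of 16 strategies.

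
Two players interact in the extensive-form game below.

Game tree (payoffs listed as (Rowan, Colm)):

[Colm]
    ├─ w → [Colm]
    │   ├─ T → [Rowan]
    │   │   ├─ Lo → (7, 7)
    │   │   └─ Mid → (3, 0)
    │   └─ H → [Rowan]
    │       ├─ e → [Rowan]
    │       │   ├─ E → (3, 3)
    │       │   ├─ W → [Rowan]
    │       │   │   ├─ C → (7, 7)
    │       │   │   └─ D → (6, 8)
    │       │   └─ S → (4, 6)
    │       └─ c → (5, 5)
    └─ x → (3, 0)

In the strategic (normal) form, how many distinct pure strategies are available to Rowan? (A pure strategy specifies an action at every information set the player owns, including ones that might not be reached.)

24

Rowan owns the node after w-T with actions {Lo, Mid} — two choices.
Rowan owns the node after w-H with actions {e, c} — two choices.
Rowan owns the node after w-H-e with actions {E, W, S} — three choices.
Rowan owns the node after w-H-e-W with actions {C, D} — two choices.
A pure strategy fixes one action at each information set independently, so the count is the product 2 × 2 × 3 × 2 = 24.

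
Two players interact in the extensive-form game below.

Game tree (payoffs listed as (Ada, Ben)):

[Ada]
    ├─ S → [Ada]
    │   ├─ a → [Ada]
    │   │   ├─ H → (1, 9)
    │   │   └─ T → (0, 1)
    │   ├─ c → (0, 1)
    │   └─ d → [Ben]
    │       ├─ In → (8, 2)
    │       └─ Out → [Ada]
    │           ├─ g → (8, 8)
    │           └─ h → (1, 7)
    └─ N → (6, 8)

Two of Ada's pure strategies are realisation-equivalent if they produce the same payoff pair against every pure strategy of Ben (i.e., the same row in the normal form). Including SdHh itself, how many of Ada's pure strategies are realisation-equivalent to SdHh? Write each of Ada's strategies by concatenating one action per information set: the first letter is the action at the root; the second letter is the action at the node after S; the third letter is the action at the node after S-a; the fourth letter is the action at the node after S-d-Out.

Row for SdHh (columns In, Out): (8,2) (1,7).
Under SdHh, Ada's choice at the node after S-a can never be reached regardless of what Ben does, so varying those choices leaves every outcome unchanged.
Holding the reachable choices fixed and varying the unreachable one freely already gives 2 equivalent strategies.
No other strategy reproduces this row, so those 2 are the full class: SdHh, SdTh.

2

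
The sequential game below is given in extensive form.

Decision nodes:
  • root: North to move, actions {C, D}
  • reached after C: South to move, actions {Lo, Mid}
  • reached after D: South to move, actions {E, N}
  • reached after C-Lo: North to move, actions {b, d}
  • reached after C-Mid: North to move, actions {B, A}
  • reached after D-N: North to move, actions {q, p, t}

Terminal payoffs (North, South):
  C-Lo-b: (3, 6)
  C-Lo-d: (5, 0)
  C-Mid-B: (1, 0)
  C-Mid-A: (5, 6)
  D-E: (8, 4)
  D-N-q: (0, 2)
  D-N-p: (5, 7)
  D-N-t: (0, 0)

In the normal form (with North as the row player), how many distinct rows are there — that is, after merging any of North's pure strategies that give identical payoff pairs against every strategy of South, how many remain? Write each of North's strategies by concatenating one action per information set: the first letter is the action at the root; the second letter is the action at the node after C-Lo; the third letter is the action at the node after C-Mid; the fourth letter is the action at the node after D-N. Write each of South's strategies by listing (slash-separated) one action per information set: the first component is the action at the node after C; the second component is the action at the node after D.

7

North has 24 pure strategies: CbBq, CbBp, CbBt, CbAq, CbAp, CbAt, CdBq, CdBp, CdBt, CdAq, CdAp, CdAt, DbBq, DbBp, DbBt, DbAq, DbAp, DbAt, DdBq, DdBp, DdBt, DdAq, DdAp, DdAt. Columns: Lo/E, Lo/N, Mid/E, Mid/N.
{CbBq, CbBp, CbBt} → row (3,6) (3,6) (1,0) (1,0)
{CbAq, CbAp, CbAt} → row (3,6) (3,6) (5,6) (5,6)
{CdBq, CdBp, CdBt} → row (5,0) (5,0) (1,0) (1,0)
{CdAq, CdAp, CdAt} → row (5,0) (5,0) (5,6) (5,6)
{DbBq, DbAq, DdBq, DdAq} → row (8,4) (0,2) (8,4) (0,2)
{DbBp, DbAp, DdBp, DdAp} → row (8,4) (5,7) (8,4) (5,7)
{DbBt, DbAt, DdBt, DdAt} → row (8,4) (0,0) (8,4) (0,0)
That's 7 distinct rows out of 24 strategies.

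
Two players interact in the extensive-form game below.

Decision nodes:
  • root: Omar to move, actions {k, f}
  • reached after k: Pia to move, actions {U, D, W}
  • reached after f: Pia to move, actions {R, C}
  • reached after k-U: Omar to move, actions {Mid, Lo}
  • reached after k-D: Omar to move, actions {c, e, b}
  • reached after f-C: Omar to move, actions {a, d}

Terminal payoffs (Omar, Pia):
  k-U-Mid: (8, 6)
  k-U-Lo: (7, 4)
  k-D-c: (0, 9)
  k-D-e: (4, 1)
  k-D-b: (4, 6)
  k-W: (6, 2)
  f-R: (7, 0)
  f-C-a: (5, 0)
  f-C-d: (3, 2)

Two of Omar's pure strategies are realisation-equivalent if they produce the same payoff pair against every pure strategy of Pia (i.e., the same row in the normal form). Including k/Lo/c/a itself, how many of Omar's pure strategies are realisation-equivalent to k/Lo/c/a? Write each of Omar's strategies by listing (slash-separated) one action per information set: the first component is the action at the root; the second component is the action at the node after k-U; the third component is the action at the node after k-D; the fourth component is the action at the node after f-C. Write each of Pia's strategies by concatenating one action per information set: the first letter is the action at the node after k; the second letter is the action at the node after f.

2

Row for k/Lo/c/a (columns UR, UC, DR, DC, WR, WC): (7,4) (7,4) (0,9) (0,9) (6,2) (6,2).
Under k/Lo/c/a, Omar's choice at the node after f-C can never be reached regardless of what Pia does, so varying those choices leaves every outcome unchanged.
Holding the reachable choices fixed and varying the unreachable one freely already gives 2 equivalent strategies.
No other strategy reproduces this row, so those 2 are the full class: k/Lo/c/a, k/Lo/c/d.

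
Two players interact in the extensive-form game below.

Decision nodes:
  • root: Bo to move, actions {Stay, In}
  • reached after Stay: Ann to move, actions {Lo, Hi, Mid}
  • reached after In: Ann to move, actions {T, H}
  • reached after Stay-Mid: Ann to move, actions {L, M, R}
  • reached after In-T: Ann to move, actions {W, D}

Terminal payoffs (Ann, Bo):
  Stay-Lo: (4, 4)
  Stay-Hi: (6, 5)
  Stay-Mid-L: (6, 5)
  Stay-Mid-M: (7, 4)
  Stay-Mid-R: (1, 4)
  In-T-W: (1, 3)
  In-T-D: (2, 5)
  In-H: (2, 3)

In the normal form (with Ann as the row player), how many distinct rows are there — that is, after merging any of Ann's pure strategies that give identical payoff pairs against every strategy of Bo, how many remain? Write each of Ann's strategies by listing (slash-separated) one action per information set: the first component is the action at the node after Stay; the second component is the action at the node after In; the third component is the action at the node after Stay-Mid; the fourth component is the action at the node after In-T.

Ann has 36 pure strategies: Lo/T/L/W, Lo/T/L/D, Lo/T/M/W, Lo/T/M/D, Lo/T/R/W, Lo/T/R/D, Lo/H/L/W, Lo/H/L/D, Lo/H/M/W, Lo/H/M/D, Lo/H/R/W, Lo/H/R/D, Hi/T/L/W, Hi/T/L/D, Hi/T/M/W, Hi/T/M/D, Hi/T/R/W, Hi/T/R/D, Hi/H/L/W, Hi/H/L/D, Hi/H/M/W, Hi/H/M/D, Hi/H/R/W, Hi/H/R/D, Mid/T/L/W, Mid/T/L/D, Mid/T/M/W, Mid/T/M/D, Mid/T/R/W, Mid/T/R/D, Mid/H/L/W, Mid/H/L/D, Mid/H/M/W, Mid/H/M/D, Mid/H/R/W, Mid/H/R/D. Columns: Stay, In.
{Lo/T/L/W, Lo/T/M/W, Lo/T/R/W} → row (4,4) (1,3)
{Lo/T/L/D, Lo/T/M/D, Lo/T/R/D} → row (4,4) (2,5)
{Lo/H/L/W, Lo/H/L/D, Lo/H/M/W, Lo/H/M/D, Lo/H/R/W, Lo/H/R/D} → row (4,4) (2,3)
{Hi/T/L/W, Hi/T/M/W, Hi/T/R/W, Mid/T/L/W} → row (6,5) (1,3)
{Hi/T/L/D, Hi/T/M/D, Hi/T/R/D, Mid/T/L/D} → row (6,5) (2,5)
{Hi/H/L/W, Hi/H/L/D, Hi/H/M/W, Hi/H/M/D, Hi/H/R/W, Hi/H/R/D, Mid/H/L/W, Mid/H/L/D} → row (6,5) (2,3)
{Mid/T/M/W} → row (7,4) (1,3)
{Mid/T/M/D} → row (7,4) (2,5)
{Mid/T/R/W} → row (1,4) (1,3)
{Mid/T/R/D} → row (1,4) (2,5)
{Mid/H/M/W, Mid/H/M/D} → row (7,4) (2,3)
{Mid/H/R/W, Mid/H/R/D} → row (1,4) (2,3)
That's 12 distinct rows out of 36 strategies.

12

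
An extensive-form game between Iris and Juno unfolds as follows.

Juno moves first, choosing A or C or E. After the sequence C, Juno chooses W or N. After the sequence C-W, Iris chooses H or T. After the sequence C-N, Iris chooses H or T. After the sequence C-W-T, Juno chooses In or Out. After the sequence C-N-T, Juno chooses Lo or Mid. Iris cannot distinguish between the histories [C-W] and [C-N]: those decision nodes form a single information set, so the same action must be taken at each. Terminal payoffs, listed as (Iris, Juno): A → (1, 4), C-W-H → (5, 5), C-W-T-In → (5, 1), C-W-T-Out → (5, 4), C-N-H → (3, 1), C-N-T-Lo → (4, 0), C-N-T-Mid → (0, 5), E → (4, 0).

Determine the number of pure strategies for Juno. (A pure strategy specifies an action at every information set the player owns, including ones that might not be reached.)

24

Juno owns the root with actions {A, C, E} — three choices.
Juno owns the node after C with actions {W, N} — two choices.
Juno owns the node after C-W-T with actions {In, Out} — two choices.
Juno owns the node after C-N-T with actions {Lo, Mid} — two choices.
A pure strategy fixes one action at each information set independently, so the count is the product 3 × 2 × 2 × 2 = 24.
(For reference, Iris has 2 pure strategies, giving a 24×2 normal-form matrix.)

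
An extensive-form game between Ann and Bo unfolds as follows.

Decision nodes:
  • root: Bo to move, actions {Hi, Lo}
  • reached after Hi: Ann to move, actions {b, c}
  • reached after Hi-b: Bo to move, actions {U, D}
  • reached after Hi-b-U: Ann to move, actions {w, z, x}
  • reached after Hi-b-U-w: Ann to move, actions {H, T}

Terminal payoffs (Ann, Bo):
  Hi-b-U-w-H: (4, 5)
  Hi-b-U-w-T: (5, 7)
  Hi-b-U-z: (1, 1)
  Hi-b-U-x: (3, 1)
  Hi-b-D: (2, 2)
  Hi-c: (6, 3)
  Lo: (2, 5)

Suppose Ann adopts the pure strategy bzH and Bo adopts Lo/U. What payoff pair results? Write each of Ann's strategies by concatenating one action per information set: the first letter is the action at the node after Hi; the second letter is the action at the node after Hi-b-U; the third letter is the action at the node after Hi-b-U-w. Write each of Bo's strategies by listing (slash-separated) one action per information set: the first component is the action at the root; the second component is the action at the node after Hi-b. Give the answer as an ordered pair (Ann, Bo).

(2, 5)

Trace the play path from the root:
  Bo plays Lo
→ terminal payoff (2, 5).
(Ann's choice at the node after Hi is never reached on this path, so it doesn't affect the outcome.)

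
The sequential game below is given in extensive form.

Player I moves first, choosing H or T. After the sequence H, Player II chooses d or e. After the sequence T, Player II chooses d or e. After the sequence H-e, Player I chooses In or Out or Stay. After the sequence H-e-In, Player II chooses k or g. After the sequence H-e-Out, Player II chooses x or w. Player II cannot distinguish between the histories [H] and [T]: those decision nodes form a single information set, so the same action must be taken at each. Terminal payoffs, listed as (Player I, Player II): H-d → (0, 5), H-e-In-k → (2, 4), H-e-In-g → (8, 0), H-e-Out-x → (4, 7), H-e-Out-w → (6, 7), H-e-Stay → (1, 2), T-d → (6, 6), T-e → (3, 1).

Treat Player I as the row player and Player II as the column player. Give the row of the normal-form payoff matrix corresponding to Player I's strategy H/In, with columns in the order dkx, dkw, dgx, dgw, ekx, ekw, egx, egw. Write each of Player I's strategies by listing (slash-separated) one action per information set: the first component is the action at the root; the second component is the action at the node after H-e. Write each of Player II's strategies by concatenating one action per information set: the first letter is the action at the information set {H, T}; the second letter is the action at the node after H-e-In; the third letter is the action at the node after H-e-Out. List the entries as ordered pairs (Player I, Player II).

vs dkx: Player I plays H → Player II plays d at [H] → (0, 5)
vs dkw: Player I plays H → Player II plays d at [H] → (0, 5)
vs dgx: Player I plays H → Player II plays d at [H] → (0, 5)
vs dgw: Player I plays H → Player II plays d at [H] → (0, 5)
vs ekx: Player I plays H → Player II plays e at [H] → Player I plays In at [H-e] → Player II plays k at [H-e-In] → (2, 4)
vs ekw: Player I plays H → Player II plays e at [H] → Player I plays In at [H-e] → Player II plays k at [H-e-In] → (2, 4)
vs egx: Player I plays H → Player II plays e at [H] → Player I plays In at [H-e] → Player II plays g at [H-e-In] → (8, 0)
vs egw: Player I plays H → Player II plays e at [H] → Player I plays In at [H-e] → Player II plays g at [H-e-In] → (8, 0)

(0,5) (0,5) (0,5) (0,5) (2,4) (2,4) (8,0) (8,0)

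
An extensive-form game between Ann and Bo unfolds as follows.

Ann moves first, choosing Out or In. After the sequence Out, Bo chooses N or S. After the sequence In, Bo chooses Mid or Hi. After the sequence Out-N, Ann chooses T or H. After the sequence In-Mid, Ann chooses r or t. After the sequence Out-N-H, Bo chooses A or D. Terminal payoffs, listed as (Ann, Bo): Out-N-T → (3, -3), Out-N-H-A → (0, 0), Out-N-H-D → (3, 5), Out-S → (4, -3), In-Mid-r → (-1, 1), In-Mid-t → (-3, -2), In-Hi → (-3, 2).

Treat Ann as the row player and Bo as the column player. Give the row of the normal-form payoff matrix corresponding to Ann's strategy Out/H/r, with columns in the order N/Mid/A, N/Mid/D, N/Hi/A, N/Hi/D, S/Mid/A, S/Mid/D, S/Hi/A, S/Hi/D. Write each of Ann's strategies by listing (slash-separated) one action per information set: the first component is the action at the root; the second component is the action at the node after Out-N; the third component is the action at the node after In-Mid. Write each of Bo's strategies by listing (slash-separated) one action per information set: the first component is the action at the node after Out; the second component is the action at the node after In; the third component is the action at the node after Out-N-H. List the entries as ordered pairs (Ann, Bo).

vs N/Mid/A: Ann plays Out → Bo plays N at [Out] → Ann plays H at [Out-N] → Bo plays A at [Out-N-H] → (0, 0)
vs N/Mid/D: Ann plays Out → Bo plays N at [Out] → Ann plays H at [Out-N] → Bo plays D at [Out-N-H] → (3, 5)
vs N/Hi/A: Ann plays Out → Bo plays N at [Out] → Ann plays H at [Out-N] → Bo plays A at [Out-N-H] → (0, 0)
vs N/Hi/D: Ann plays Out → Bo plays N at [Out] → Ann plays H at [Out-N] → Bo plays D at [Out-N-H] → (3, 5)
vs S/Mid/A: Ann plays Out → Bo plays S at [Out] → (4, -3)
vs S/Mid/D: Ann plays Out → Bo plays S at [Out] → (4, -3)
vs S/Hi/A: Ann plays Out → Bo plays S at [Out] → (4, -3)
vs S/Hi/D: Ann plays Out → Bo plays S at [Out] → (4, -3)

(0,0) (3,5) (0,0) (3,5) (4,-3) (4,-3) (4,-3) (4,-3)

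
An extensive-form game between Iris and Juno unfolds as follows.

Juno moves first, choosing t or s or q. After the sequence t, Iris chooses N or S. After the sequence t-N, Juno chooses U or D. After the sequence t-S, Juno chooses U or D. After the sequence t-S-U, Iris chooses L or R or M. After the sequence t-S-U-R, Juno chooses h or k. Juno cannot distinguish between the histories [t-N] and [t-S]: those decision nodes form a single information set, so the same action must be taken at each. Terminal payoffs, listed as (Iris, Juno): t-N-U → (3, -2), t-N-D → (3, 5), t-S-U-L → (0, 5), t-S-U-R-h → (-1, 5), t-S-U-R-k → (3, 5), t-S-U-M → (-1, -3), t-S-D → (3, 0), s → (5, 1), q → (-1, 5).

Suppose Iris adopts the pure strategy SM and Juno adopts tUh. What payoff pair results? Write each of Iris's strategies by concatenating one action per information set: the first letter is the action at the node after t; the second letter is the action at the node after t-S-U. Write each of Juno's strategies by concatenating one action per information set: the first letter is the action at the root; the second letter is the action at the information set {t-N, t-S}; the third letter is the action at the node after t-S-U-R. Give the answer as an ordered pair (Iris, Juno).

Trace the play path from the root:
  Juno plays t
  Iris plays S at [t]
  Juno plays U at [t-S]
  Iris plays M at [t-S-U]
→ terminal payoff (-1, -3).
(Juno's choice at the node after t-S-U-R is never reached on this path, so it doesn't affect the outcome.)

(-1, -3)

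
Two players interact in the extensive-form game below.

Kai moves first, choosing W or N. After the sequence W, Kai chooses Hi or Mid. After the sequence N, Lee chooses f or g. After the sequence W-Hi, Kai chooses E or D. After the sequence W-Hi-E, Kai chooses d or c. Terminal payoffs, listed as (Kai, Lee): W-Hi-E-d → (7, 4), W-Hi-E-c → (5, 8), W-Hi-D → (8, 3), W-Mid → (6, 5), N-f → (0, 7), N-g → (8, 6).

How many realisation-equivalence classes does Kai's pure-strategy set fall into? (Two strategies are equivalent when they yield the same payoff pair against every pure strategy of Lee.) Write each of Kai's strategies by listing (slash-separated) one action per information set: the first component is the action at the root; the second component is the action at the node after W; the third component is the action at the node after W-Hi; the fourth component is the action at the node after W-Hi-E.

Kai has 16 pure strategies: W/Hi/E/d, W/Hi/E/c, W/Hi/D/d, W/Hi/D/c, W/Mid/E/d, W/Mid/E/c, W/Mid/D/d, W/Mid/D/c, N/Hi/E/d, N/Hi/E/c, N/Hi/D/d, N/Hi/D/c, N/Mid/E/d, N/Mid/E/c, N/Mid/D/d, N/Mid/D/c. Columns: f, g.
{W/Hi/E/d} → row (7,4) (7,4)
{W/Hi/E/c} → row (5,8) (5,8)
{W/Hi/D/d, W/Hi/D/c} → row (8,3) (8,3)
{W/Mid/E/d, W/Mid/E/c, W/Mid/D/d, W/Mid/D/c} → row (6,5) (6,5)
{N/Hi/E/d, N/Hi/E/c, N/Hi/D/d, N/Hi/D/c, N/Mid/E/d, N/Mid/E/c, N/Mid/D/d, N/Mid/D/c} → row (0,7) (8,6)
That's 5 distinct rows out of 16 strategies.

5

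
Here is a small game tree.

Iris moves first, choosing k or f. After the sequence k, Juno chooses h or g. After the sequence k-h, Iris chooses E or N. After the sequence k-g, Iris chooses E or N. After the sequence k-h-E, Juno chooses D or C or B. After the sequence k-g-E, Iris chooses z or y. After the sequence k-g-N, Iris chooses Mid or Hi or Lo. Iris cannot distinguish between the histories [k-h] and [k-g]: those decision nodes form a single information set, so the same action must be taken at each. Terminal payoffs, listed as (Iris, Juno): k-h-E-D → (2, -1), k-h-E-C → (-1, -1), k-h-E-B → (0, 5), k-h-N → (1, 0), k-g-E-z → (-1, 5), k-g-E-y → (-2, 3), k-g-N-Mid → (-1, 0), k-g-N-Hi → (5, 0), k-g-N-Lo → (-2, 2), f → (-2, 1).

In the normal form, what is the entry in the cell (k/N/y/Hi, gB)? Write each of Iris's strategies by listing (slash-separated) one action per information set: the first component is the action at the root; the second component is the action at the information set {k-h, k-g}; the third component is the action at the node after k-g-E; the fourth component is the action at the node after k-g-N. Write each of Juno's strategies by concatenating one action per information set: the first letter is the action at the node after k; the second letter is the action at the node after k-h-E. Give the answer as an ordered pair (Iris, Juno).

Trace the play path from the root:
  Iris plays k
  Juno plays g at [k]
  Iris plays N at [k-g]
  Iris plays Hi at [k-g-N]
→ terminal payoff (5, 0).
(Iris's choice at the node after k-g-E is never reached on this path, so it doesn't affect the outcome.)

(5, 0)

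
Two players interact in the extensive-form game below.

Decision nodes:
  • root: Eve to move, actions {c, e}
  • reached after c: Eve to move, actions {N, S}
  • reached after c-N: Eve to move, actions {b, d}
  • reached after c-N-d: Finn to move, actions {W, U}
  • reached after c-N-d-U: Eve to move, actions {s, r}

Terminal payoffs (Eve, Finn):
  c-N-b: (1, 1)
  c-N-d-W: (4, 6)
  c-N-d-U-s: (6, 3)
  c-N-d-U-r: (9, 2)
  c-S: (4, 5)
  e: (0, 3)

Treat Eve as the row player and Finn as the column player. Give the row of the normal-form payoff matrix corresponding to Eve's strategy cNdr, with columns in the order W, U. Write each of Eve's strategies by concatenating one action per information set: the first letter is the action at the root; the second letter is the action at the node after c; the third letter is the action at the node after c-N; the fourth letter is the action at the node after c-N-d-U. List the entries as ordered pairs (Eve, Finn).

(4,6) (9,2)

vs W: Eve plays c → Eve plays N at [c] → Eve plays d at [c-N] → Finn plays W at [c-N-d] → (4, 6)
vs U: Eve plays c → Eve plays N at [c] → Eve plays d at [c-N] → Finn plays U at [c-N-d] → Eve plays r at [c-N-d-U] → (9, 2)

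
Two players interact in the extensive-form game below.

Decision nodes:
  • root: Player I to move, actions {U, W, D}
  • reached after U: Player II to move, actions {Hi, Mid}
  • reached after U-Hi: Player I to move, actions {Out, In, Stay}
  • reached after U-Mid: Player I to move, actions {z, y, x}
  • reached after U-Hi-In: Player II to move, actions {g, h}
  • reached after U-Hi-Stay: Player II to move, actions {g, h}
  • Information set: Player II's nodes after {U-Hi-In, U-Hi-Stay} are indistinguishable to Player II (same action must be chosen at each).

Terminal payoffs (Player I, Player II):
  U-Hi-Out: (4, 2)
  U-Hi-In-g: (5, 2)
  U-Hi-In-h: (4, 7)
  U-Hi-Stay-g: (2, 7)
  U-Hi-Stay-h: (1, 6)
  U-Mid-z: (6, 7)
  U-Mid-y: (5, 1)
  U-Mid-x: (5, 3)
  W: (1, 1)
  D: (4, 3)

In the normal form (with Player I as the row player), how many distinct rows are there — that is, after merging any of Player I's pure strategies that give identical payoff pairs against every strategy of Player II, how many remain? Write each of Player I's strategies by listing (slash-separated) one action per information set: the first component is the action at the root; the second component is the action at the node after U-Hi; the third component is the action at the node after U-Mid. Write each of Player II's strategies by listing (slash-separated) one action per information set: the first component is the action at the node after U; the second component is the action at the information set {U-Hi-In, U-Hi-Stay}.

Player I has 27 pure strategies: U/Out/z, U/Out/y, U/Out/x, U/In/z, U/In/y, U/In/x, U/Stay/z, U/Stay/y, U/Stay/x, W/Out/z, W/Out/y, W/Out/x, W/In/z, W/In/y, W/In/x, W/Stay/z, W/Stay/y, W/Stay/x, D/Out/z, D/Out/y, D/Out/x, D/In/z, D/In/y, D/In/x, D/Stay/z, D/Stay/y, D/Stay/x. Columns: Hi/g, Hi/h, Mid/g, Mid/h.
{U/Out/z} → row (4,2) (4,2) (6,7) (6,7)
{U/Out/y} → row (4,2) (4,2) (5,1) (5,1)
{U/Out/x} → row (4,2) (4,2) (5,3) (5,3)
{U/In/z} → row (5,2) (4,7) (6,7) (6,7)
{U/In/y} → row (5,2) (4,7) (5,1) (5,1)
{U/In/x} → row (5,2) (4,7) (5,3) (5,3)
{U/Stay/z} → row (2,7) (1,6) (6,7) (6,7)
{U/Stay/y} → row (2,7) (1,6) (5,1) (5,1)
{U/Stay/x} → row (2,7) (1,6) (5,3) (5,3)
{W/Out/z, W/Out/y, W/Out/x, W/In/z, W/In/y, W/In/x, W/Stay/z, W/Stay/y, W/Stay/x} → row (1,1) (1,1) (1,1) (1,1)
{D/Out/z, D/Out/y, D/Out/x, D/In/z, D/In/y, D/In/x, D/Stay/z, D/Stay/y, D/Stay/x} → row (4,3) (4,3) (4,3) (4,3)
That's 11 distinct rows out of 27 strategies.

11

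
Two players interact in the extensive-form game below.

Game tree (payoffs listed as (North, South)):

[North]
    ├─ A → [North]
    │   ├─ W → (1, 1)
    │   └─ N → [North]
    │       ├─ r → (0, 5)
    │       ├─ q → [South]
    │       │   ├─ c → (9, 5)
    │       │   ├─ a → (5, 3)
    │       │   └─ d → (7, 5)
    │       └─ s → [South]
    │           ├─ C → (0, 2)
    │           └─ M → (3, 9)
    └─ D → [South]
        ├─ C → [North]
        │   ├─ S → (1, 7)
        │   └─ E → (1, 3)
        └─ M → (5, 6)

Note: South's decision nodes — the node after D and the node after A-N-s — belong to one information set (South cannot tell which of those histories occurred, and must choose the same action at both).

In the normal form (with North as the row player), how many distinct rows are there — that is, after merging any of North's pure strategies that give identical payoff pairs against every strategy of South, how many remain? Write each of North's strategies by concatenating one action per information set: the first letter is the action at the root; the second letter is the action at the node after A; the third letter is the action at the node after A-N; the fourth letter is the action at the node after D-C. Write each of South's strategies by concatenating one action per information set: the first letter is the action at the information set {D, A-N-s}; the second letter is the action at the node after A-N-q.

6

North has 24 pure strategies: AWrS, AWrE, AWqS, AWqE, AWsS, AWsE, ANrS, ANrE, ANqS, ANqE, ANsS, ANsE, DWrS, DWrE, DWqS, DWqE, DWsS, DWsE, DNrS, DNrE, DNqS, DNqE, DNsS, DNsE. Columns: Cc, Ca, Cd, Mc, Ma, Md.
{AWrS, AWrE, AWqS, AWqE, AWsS, AWsE} → row (1,1) (1,1) (1,1) (1,1) (1,1) (1,1)
{ANrS, ANrE} → row (0,5) (0,5) (0,5) (0,5) (0,5) (0,5)
{ANqS, ANqE} → row (9,5) (5,3) (7,5) (9,5) (5,3) (7,5)
{ANsS, ANsE} → row (0,2) (0,2) (0,2) (3,9) (3,9) (3,9)
{DWrS, DWqS, DWsS, DNrS, DNqS, DNsS} → row (1,7) (1,7) (1,7) (5,6) (5,6) (5,6)
{DWrE, DWqE, DWsE, DNrE, DNqE, DNsE} → row (1,3) (1,3) (1,3) (5,6) (5,6) (5,6)
That's 6 distinct rows out of 24 strategies.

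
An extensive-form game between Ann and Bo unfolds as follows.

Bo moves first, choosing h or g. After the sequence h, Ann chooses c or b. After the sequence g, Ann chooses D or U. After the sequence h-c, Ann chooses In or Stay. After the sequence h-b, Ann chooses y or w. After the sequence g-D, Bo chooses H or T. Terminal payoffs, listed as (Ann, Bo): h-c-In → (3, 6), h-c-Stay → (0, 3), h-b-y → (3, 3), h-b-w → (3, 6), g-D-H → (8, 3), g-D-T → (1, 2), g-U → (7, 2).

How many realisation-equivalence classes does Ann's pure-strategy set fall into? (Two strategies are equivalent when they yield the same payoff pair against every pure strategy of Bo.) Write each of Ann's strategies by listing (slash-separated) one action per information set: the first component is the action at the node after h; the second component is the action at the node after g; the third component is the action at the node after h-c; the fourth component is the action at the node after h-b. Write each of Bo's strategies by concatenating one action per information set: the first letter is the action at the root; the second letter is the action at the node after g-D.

Ann has 16 pure strategies: c/D/In/y, c/D/In/w, c/D/Stay/y, c/D/Stay/w, c/U/In/y, c/U/In/w, c/U/Stay/y, c/U/Stay/w, b/D/In/y, b/D/In/w, b/D/Stay/y, b/D/Stay/w, b/U/In/y, b/U/In/w, b/U/Stay/y, b/U/Stay/w. Columns: hH, hT, gH, gT.
{c/D/In/y, c/D/In/w, b/D/In/w, b/D/Stay/w} → row (3,6) (3,6) (8,3) (1,2)
{c/D/Stay/y, c/D/Stay/w} → row (0,3) (0,3) (8,3) (1,2)
{c/U/In/y, c/U/In/w, b/U/In/w, b/U/Stay/w} → row (3,6) (3,6) (7,2) (7,2)
{c/U/Stay/y, c/U/Stay/w} → row (0,3) (0,3) (7,2) (7,2)
{b/D/In/y, b/D/Stay/y} → row (3,3) (3,3) (8,3) (1,2)
{b/U/In/y, b/U/Stay/y} → row (3,3) (3,3) (7,2) (7,2)
That's 6 distinct rows out of 16 strategies.

6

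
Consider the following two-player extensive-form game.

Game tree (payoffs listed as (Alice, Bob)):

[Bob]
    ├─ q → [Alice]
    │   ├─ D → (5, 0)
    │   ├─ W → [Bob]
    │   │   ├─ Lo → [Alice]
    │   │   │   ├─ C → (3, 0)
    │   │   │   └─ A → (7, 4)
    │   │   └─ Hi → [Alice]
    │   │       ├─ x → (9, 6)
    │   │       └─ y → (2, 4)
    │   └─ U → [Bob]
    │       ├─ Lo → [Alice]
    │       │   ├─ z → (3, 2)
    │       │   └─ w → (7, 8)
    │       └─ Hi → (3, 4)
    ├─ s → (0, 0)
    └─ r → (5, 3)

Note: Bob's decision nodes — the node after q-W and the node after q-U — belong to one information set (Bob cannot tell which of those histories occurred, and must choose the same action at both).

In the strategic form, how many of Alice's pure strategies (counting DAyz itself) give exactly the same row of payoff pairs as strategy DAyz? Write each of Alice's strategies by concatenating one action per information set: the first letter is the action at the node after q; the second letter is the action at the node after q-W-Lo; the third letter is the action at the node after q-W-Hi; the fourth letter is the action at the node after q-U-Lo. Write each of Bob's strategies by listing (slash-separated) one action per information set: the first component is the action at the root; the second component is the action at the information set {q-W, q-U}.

Row for DAyz (columns q/Lo, q/Hi, s/Lo, s/Hi, r/Lo, r/Hi): (5,0) (5,0) (0,0) (0,0) (5,3) (5,3).
Under DAyz, Alice's choice at the node after q-W-Lo and at the node after q-W-Hi and at the node after q-U-Lo can never be reached regardless of what Bob does, so varying those choices leaves every outcome unchanged.
Holding the reachable choices fixed and varying the unreachable ones freely already gives 2 × 2 × 2 = 8 equivalent strategies.
No other strategy reproduces this row, so those 8 are the full class: DCxz, DCxw, DCyz, DCyw, DAxz, DAxw, DAyz, DAyw.

8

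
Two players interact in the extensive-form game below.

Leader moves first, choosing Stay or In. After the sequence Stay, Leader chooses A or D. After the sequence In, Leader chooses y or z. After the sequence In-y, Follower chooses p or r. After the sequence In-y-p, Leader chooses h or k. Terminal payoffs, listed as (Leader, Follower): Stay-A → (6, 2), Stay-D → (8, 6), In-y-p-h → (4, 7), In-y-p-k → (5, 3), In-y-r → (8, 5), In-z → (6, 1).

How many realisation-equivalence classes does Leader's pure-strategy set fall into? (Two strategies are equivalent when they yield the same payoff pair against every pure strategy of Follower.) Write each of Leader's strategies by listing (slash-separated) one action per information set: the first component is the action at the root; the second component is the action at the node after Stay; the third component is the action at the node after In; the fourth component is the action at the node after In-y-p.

5

Leader has 16 pure strategies: Stay/A/y/h, Stay/A/y/k, Stay/A/z/h, Stay/A/z/k, Stay/D/y/h, Stay/D/y/k, Stay/D/z/h, Stay/D/z/k, In/A/y/h, In/A/y/k, In/A/z/h, In/A/z/k, In/D/y/h, In/D/y/k, In/D/z/h, In/D/z/k. Columns: p, r.
{Stay/A/y/h, Stay/A/y/k, Stay/A/z/h, Stay/A/z/k} → row (6,2) (6,2)
{Stay/D/y/h, Stay/D/y/k, Stay/D/z/h, Stay/D/z/k} → row (8,6) (8,6)
{In/A/y/h, In/D/y/h} → row (4,7) (8,5)
{In/A/y/k, In/D/y/k} → row (5,3) (8,5)
{In/A/z/h, In/A/z/k, In/D/z/h, In/D/z/k} → row (6,1) (6,1)
That's 5 distinct rows out of 16 strategies.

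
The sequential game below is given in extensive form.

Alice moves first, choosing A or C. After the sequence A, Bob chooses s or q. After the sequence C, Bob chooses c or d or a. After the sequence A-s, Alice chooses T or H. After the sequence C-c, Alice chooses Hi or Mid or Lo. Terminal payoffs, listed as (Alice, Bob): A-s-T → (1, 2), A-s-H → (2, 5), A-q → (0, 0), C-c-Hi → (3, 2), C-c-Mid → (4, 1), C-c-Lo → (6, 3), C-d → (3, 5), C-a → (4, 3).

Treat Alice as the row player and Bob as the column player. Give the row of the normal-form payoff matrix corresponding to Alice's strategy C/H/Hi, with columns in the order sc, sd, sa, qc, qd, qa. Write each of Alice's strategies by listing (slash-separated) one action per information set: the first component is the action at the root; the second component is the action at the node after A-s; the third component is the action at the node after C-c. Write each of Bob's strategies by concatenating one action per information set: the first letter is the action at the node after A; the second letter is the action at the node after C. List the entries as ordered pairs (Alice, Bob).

vs sc: Alice plays C → Bob plays c at [C] → Alice plays Hi at [C-c] → (3, 2)
vs sd: Alice plays C → Bob plays d at [C] → (3, 5)
vs sa: Alice plays C → Bob plays a at [C] → (4, 3)
vs qc: Alice plays C → Bob plays c at [C] → Alice plays Hi at [C-c] → (3, 2)
vs qd: Alice plays C → Bob plays d at [C] → (3, 5)
vs qa: Alice plays C → Bob plays a at [C] → (4, 3)

(3,2) (3,5) (4,3) (3,2) (3,5) (4,3)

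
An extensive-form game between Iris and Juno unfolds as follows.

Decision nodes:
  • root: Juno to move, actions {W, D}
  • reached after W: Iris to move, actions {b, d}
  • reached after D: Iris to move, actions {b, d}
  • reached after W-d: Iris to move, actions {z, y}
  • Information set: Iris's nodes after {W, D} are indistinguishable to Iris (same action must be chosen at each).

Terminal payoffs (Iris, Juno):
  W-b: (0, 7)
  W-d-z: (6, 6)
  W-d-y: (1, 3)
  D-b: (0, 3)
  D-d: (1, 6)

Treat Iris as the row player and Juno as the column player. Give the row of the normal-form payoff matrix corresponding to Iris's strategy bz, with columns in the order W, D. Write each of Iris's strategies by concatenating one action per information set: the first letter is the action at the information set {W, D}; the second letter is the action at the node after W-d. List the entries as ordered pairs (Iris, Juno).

vs W: Juno plays W → Iris plays b at [W] → (0, 7)
vs D: Juno plays D → Iris plays b at [D] → (0, 3)

(0,7) (0,3)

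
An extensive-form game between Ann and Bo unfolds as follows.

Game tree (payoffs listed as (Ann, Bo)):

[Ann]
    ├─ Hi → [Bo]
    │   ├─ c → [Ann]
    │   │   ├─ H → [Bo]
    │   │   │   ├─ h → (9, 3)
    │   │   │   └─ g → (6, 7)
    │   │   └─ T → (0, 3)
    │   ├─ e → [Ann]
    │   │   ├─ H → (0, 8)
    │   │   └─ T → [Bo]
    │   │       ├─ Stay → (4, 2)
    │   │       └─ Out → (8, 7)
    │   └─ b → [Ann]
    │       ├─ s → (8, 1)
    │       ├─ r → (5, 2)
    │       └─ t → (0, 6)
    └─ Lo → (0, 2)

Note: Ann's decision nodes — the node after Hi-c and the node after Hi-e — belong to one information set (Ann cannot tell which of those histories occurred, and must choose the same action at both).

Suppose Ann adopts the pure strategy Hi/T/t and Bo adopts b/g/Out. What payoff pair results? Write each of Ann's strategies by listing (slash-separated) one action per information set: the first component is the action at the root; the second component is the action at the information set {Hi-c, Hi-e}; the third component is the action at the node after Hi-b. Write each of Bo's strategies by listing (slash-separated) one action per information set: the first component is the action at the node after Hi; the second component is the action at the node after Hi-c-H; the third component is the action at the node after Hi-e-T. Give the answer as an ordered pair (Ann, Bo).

Trace the play path from the root:
  Ann plays Hi
  Bo plays b at [Hi]
  Ann plays t at [Hi-b]
→ terminal payoff (0, 6).
(Ann's choice at the information set {Hi-c, Hi-e} is never reached on this path, so it doesn't affect the outcome.)

(0, 6)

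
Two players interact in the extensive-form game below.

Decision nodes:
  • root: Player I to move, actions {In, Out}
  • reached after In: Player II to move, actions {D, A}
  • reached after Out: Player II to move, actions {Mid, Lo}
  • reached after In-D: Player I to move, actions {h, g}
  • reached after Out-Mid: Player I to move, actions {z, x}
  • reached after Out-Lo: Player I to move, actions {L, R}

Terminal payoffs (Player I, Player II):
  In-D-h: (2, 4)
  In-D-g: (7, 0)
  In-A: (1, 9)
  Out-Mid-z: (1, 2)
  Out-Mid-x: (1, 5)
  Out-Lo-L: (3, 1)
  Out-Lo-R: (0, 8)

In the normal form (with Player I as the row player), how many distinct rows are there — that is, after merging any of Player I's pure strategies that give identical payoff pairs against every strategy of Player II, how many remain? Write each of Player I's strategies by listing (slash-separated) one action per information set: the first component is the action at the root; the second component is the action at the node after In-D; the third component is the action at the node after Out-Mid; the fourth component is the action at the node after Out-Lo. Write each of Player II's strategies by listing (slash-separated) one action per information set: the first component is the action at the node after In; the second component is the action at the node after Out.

6

Player I has 16 pure strategies: In/h/z/L, In/h/z/R, In/h/x/L, In/h/x/R, In/g/z/L, In/g/z/R, In/g/x/L, In/g/x/R, Out/h/z/L, Out/h/z/R, Out/h/x/L, Out/h/x/R, Out/g/z/L, Out/g/z/R, Out/g/x/L, Out/g/x/R. Columns: D/Mid, D/Lo, A/Mid, A/Lo.
{In/h/z/L, In/h/z/R, In/h/x/L, In/h/x/R} → row (2,4) (2,4) (1,9) (1,9)
{In/g/z/L, In/g/z/R, In/g/x/L, In/g/x/R} → row (7,0) (7,0) (1,9) (1,9)
{Out/h/z/L, Out/g/z/L} → row (1,2) (3,1) (1,2) (3,1)
{Out/h/z/R, Out/g/z/R} → row (1,2) (0,8) (1,2) (0,8)
{Out/h/x/L, Out/g/x/L} → row (1,5) (3,1) (1,5) (3,1)
{Out/h/x/R, Out/g/x/R} → row (1,5) (0,8) (1,5) (0,8)
That's 6 distinct rows out of 16 strategies.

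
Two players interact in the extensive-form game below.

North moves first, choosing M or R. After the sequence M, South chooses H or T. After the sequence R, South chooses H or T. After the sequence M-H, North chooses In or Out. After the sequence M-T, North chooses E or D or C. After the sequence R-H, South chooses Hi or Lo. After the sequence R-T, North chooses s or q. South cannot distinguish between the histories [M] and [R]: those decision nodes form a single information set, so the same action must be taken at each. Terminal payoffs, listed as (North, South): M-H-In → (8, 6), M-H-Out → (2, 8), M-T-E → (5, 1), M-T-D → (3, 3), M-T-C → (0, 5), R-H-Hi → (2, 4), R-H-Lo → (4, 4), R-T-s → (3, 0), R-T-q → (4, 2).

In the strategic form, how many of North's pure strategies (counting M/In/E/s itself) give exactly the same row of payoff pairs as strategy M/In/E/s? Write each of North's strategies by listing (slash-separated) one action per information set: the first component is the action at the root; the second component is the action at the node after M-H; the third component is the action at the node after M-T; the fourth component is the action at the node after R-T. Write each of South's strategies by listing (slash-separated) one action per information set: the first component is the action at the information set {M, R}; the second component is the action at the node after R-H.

2

Row for M/In/E/s (columns H/Hi, H/Lo, T/Hi, T/Lo): (8,6) (8,6) (5,1) (5,1).
Under M/In/E/s, North's choice at the node after R-T can never be reached regardless of what South does, so varying those choices leaves every outcome unchanged.
Holding the reachable choices fixed and varying the unreachable one freely already gives 2 equivalent strategies.
No other strategy reproduces this row, so those 2 are the full class: M/In/E/s, M/In/E/q.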